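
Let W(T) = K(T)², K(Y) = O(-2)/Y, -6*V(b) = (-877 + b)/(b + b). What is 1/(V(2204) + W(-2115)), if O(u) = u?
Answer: -39435951600/1978621261 ≈ -19.931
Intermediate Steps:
V(b) = -(-877 + b)/(12*b) (V(b) = -(-877 + b)/(6*(b + b)) = -(-877 + b)/(6*(2*b)) = -(-877 + b)*1/(2*b)/6 = -(-877 + b)/(12*b))
K(Y) = -2/Y
W(T) = 4/T² (W(T) = (-2/T)² = 4/T²)
1/(V(2204) + W(-2115)) = 1/((1/12)*(877 - 1*2204)/2204 + 4/(-2115)²) = 1/((1/12)*(1/2204)*(877 - 2204) + 4*(1/4473225)) = 1/((1/12)*(1/2204)*(-1327) + 4/4473225) = 1/(-1327/26448 + 4/4473225) = 1/(-1978621261/39435951600) = -39435951600/1978621261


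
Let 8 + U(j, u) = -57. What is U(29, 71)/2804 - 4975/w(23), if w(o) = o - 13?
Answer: -1395055/2804 ≈ -497.52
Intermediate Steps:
w(o) = -13 + o
U(j, u) = -65 (U(j, u) = -8 - 57 = -65)
U(29, 71)/2804 - 4975/w(23) = -65/2804 - 4975/(-13 + 23) = -65*1/2804 - 4975/10 = -65/2804 - 4975*⅒ = -65/2804 - 995/2 = -1395055/2804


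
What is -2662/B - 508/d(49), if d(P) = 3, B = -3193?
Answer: -1614058/9579 ≈ -168.50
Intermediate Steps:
-2662/B - 508/d(49) = -2662/(-3193) - 508/3 = -2662*(-1/3193) - 508*⅓ = 2662/3193 - 508/3 = -1614058/9579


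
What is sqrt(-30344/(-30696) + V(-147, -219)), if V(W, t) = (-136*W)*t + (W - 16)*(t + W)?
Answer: I*sqrt(63580724703969)/3837 ≈ 2078.1*I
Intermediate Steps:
V(W, t) = (-16 + W)*(W + t) - 136*W*t (V(W, t) = -136*W*t + (-16 + W)*(W + t) = (-16 + W)*(W + t) - 136*W*t)
sqrt(-30344/(-30696) + V(-147, -219)) = sqrt(-30344/(-30696) + ((-147)**2 - 16*(-147) - 16*(-219) - 135*(-147)*(-219))) = sqrt(-30344*(-1/30696) + (21609 + 2352 + 3504 - 4346055)) = sqrt(3793/3837 - 4318590) = sqrt(-16570426037/3837) = I*sqrt(63580724703969)/3837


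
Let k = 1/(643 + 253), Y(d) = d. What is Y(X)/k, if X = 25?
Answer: 22400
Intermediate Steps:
k = 1/896 ≈ 0.0011161
Y(X)/k = 25/(1/896) = 25*896 = 22400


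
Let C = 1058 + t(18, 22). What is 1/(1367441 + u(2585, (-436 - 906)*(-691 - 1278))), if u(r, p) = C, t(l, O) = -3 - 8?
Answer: 1/1368488 ≈ 7.3073e-7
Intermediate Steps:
t(l, O) = -11
C = 1047 (C = 1058 - 11 = 1047)
u(r, p) = 1047
1/(1367441 + u(2585, (-436 - 906)*(-691 - 1278))) = 1/(1367441 + 1047) = 1/1368488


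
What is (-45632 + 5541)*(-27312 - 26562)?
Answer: 2159862534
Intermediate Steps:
(-45632 + 5541)*(-27312 - 26562) = -40091*(-53874) = 2159862534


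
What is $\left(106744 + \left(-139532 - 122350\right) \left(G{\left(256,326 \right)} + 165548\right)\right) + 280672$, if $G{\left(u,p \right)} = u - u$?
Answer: $-43353653920$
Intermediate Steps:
$G{\left(u,p \right)} = 0$
$\left(106744 + \left(-139532 - 122350\right) \left(G{\left(256,326 \right)} + 165548\right)\right) + 280672 = \left(106744 + \left(-139532 - 122350\right) \left(0 + 165548\right)\right) + 280672 = \left(106744 - 43354041336\right) + 280672 = -43353934592 + 280672 = -43353653920$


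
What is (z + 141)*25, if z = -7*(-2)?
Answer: 3875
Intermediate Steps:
z = 14 (z = -7*(-2) = 14)
(z + 141)*25 = (14 + 141)*25 = 155*25 = 3875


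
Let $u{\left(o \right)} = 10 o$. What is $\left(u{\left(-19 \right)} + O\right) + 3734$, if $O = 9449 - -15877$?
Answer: $28870$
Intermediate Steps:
$O = 25326$ ($O = 9449 + 15877 = 25326$)
$\left(u{\left(-19 \right)} + O\right) + 3734 = \left(10 \left(-19\right) + 25326\right) + 3734 = \left(-190 + 25326\right) + 3734 = 25136 + 3734 = 28870$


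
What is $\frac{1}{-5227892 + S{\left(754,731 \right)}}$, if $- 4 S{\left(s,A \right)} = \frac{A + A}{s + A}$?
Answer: $- \frac{2970}{15526839971} \approx -1.9128 \cdot 10^{-7}$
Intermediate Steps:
$S{\left(s,A \right)} = - \frac{A}{2 \left(A + s\right)}$ ($S{\left(s,A \right)} = - \frac{\left(A + A\right) \frac{1}{s + A}}{4} = - \frac{2 A \frac{1}{A + s}}{4} = - \frac{A}{2 \left(A + s\right)}$)
$\frac{1}{-5227892 + S{\left(754,731 \right)}} = \frac{1}{-5227892 - \frac{731}{2 \cdot 731 + 2 \cdot 754}} = \frac{1}{-5227892 - \frac{731}{1462 + 1508}} = \frac{1}{-5227892 - \frac{731}{2970}} = \frac{1}{- \frac{15526839971}{2970}} = - \frac{2970}{15526839971}$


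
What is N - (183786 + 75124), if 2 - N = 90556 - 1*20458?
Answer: -329006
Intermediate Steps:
N = -70096 (N = 2 - (90556 - 1*20458) = 2 - (90556 - 20458) = 2 - 1*70098 = 2 - 70098 = -70096)
N - (183786 + 75124) = -70096 - (183786 + 75124) = -70096 - 1*258910 = -70096 - 258910 = -329006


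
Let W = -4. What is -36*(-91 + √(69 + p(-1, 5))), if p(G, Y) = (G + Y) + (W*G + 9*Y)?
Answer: 3276 - 36*√122 ≈ 2878.4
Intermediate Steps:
p(G, Y) = -3*G + 10*Y (p(G, Y) = (G + Y) + (-4*G + 9*Y) = -3*G + 10*Y)
-36*(-91 + √(69 + p(-1, 5))) = -36*(-91 + √(69 + (-3*(-1) + 10*5))) = -36*(-91 + √(69 + (3 + 50))) = -36*(-91 + √(69 + 53)) = -36*(-91 + √122) = 3276 - 36*√122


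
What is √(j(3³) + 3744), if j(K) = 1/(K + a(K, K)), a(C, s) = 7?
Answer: √4328098/34 ≈ 61.188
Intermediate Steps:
j(K) = 1/(7 + K) (j(K) = 1/(K + 7) = 1/(7 + K))
√(j(3³) + 3744) = √(1/(7 + 3³) + 3744) = √(1/(7 + 27) + 3744) = √(1/34 + 3744) = √(127297/34) = √4328098/34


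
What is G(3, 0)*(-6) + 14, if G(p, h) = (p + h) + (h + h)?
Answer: -4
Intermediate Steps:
G(p, h) = p + 3*h (G(p, h) = (h + p) + 2*h = p + 3*h)
G(3, 0)*(-6) + 14 = (3 + 3*0)*(-6) + 14 = (3 + 0)*(-6) + 14 = 3*(-6) + 14 = -18 + 14 = -4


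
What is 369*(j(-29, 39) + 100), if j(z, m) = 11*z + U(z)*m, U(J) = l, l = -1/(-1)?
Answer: -66420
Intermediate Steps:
l = 1 (l = -1*(-1) = 1)
U(J) = 1
j(z, m) = m + 11*z (j(z, m) = 11*z + 1*m = 11*z + m = m + 11*z)
369*(j(-29, 39) + 100) = 369*((39 + 11*(-29)) + 100) = 369*((39 - 319) + 100) = 369*(-280 + 100) = 369*(-180) = -66420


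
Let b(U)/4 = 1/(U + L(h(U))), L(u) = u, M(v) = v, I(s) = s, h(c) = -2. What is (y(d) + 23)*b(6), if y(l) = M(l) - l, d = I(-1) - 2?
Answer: 23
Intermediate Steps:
d = -3 (d = -1 - 2 = -3)
b(U) = 4/(-2 + U) (b(U) = 4/(U - 2) = 4/(-2 + U))
y(l) = 0 (y(l) = l - l = 0)
(y(d) + 23)*b(6) = (0 + 23)*(4/(-2 + 6)) = 23*(4/4) = 23*(4*(¼)) = 23*1 = 23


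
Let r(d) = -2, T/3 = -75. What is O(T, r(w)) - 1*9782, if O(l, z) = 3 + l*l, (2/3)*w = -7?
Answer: 40846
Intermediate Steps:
T = -225 (T = 3*(-75) = -225)
w = -21/2 (w = (3/2)*(-7) = -21/2 ≈ -10.500)
O(l, z) = 3 + l**2
O(T, r(w)) - 1*9782 = (3 + (-225)**2) - 1*9782 = (3 + 50625) - 9782 = 50628 - 9782 = 40846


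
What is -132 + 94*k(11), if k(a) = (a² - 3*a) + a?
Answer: 9174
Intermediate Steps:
k(a) = a² - 2*a
-132 + 94*k(11) = -132 + 94*(11*(-2 + 11)) = -132 + 94*(11*9) = -132 + 94*99 = -132 + 9306 = 9174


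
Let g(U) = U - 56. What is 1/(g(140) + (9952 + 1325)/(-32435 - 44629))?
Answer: 25688/2154033 ≈ 0.011926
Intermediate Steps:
g(U) = -56 + U
1/(g(140) + (9952 + 1325)/(-32435 - 44629)) = 1/((-56 + 140) + (9952 + 1325)/(-32435 - 44629)) = 1/(84 + 11277/(-77064)) = 1/(84 + 11277*(-1/77064)) = 1/(84 - 3759/25688) = 1/(2154033/25688) = 25688/2154033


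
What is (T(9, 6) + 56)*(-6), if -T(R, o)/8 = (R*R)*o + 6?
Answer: 23280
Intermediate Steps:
T(R, o) = -48 - 8*o*R² (T(R, o) = -8*((R*R)*o + 6) = -8*(R²*o + 6) = -8*(o*R² + 6) = -8*(6 + o*R²) = -48 - 8*o*R²)
(T(9, 6) + 56)*(-6) = ((-48 - 8*6*9²) + 56)*(-6) = ((-48 - 8*6*81) + 56)*(-6) = ((-48 - 3888) + 56)*(-6) = (-3936 + 56)*(-6) = -3880*(-6) = 23280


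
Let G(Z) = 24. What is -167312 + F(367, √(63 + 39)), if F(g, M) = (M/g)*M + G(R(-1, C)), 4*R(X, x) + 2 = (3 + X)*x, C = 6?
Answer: -61394594/367 ≈ -1.6729e+5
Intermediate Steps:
R(X, x) = -½ + x*(3 + X)/4 (R(X, x) = -½ + ((3 + X)*x)/4 = -½ + (x*(3 + X))/4 = -½ + x*(3 + X)/4)
F(g, M) = 24 + M²/g (F(g, M) = (M/g)*M + 24 = M²/g + 24 = 24 + M²/g)
-167312 + F(367, √(63 + 39)) = -167312 + (24 + (√(63 + 39))²/367) = -167312 + (24 + (√102)²*(1/367)) = -167312 + (24 + 102*(1/367)) = -167312 + (24 + 102/367) = -167312 + 8910/367 = -61394594/367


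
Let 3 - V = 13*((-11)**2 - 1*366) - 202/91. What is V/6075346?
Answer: 145155/276428243 ≈ 0.00052511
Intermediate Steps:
V = 290310/91 (V = 3 - (13*((-11)**2 - 1*366) - 202/91) = 3 - (13*(121 - 366) - 202*1/91) = 3 - (13*(-245) - 202/91) = 3 - (-3185 - 202/91) = 3 - 1*(-290037/91) = 3 + 290037/91 = 290310/91 ≈ 3190.2)
V/6075346 = (290310/91)/6075346 = (290310/91)*(1/6075346) = 145155/276428243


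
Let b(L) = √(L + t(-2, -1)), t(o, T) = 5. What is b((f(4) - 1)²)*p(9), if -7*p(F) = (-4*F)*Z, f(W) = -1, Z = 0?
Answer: 0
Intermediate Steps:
p(F) = 0 (p(F) = -(-4*F)*0/7 = -⅐*0 = 0)
b(L) = √(5 + L) (b(L) = √(L + 5) = √(5 + L))
b((f(4) - 1)²)*p(9) = √(5 + (-1 - 1)²)*0 = √(5 + (-2)²)*0 = √(5 + 4)*0 = √9*0 = 3*0 = 0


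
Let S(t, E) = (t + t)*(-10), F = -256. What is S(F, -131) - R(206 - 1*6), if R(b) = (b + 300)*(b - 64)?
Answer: -62880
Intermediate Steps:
R(b) = (-64 + b)*(300 + b) (R(b) = (300 + b)*(-64 + b) = (-64 + b)*(300 + b))
S(t, E) = -20*t (S(t, E) = (2*t)*(-10) = -20*t)
S(F, -131) - R(206 - 1*6) = -20*(-256) - (-19200 + (206 - 1*6)² + 236*(206 - 1*6)) = 5120 - (-19200 + (206 - 6)² + 236*(206 - 6)) = 5120 - (-19200 + 200² + 236*200) = 5120 - (-19200 + 40000 + 47200) = 5120 - 1*68000 = 5120 - 68000 = -62880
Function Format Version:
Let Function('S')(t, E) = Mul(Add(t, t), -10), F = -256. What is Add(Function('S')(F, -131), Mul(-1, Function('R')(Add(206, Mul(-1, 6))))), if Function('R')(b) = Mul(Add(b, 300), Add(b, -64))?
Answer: -62880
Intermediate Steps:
Function('R')(b) = Mul(Add(-64, b), Add(300, b)) (Function('R')(b) = Mul(Add(300, b), Add(-64, b)) = Mul(Add(-64, b), Add(300, b)))
Function('S')(t, E) = Mul(-20, t) (Function('S')(t, E) = Mul(Mul(2, t), -10) = Mul(-20, t))
Add(Function('S')(F, -131), Mul(-1, Function('R')(Add(206, Mul(-1, 6))))) = Add(Mul(-20, -256), Mul(-1, Add(-19200, Pow(Add(206, Mul(-1, 6)), 2), Mul(236, Add(206, Mul(-1, 6)))))) = Add(5120, Mul(-1, Add(-19200, Pow(Add(206, -6), 2), Mul(236, Add(206, -6))))) = Add(5120, Mul(-1, Add(-19200, Pow(200, 2), Mul(236, 200)))) = Add(5120, Mul(-1, Add(-19200, 40000, 47200))) = Add(5120, Mul(-1, 68000)) = Add(5120, -68000) = -62880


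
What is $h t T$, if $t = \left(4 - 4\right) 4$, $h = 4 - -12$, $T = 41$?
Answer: $0$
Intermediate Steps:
$h = 16$ ($h = 4 + 12 = 16$)
$t = 0$ ($t = 0 \cdot 4 = 0$)
$h t T = 16 \cdot 0 \cdot 41 = 0 \cdot 41 = 0$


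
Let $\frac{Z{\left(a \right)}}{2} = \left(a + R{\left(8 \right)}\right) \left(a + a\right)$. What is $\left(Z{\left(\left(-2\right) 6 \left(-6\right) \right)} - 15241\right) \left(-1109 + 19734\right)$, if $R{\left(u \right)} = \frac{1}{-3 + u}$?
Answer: $103417175$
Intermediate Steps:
$Z{\left(a \right)} = 4 a \left(\frac{1}{5} + a\right)$ ($Z{\left(a \right)} = 2 \left(a + \frac{1}{-3 + 8}\right) \left(a + a\right) = 2 \left(a + \frac{1}{5}\right) 2 a = 2 \left(\frac{1}{5} + a\right) 2 a = 2 \cdot 2 a \left(\frac{1}{5} + a\right) = 4 a \left(\frac{1}{5} + a\right)$)
$\left(Z{\left(\left(-2\right) 6 \left(-6\right) \right)} - 15241\right) \left(-1109 + 19734\right) = \left(\frac{4 \left(-2\right) 6 \left(-6\right) \left(1 + 5 \left(-2\right) 6 \left(-6\right)\right)}{5} - 15241\right) \left(-1109 + 19734\right) = \left(\frac{4 \left(\left(-12\right) \left(-6\right)\right) \left(1 + 5 \left(\left(-12\right) \left(-6\right)\right)\right)}{5} - 15241\right) 18625 = \left(\frac{4}{5} \cdot 72 \left(1 + 5 \cdot 72\right) - 15241\right) 18625 = \left(\frac{4}{5} \cdot 72 \left(1 + 360\right) - 15241\right) 18625 = \left(\frac{4}{5} \cdot 72 \cdot 361 - 15241\right) 18625 = \left(\frac{103968}{5} - 15241\right) 18625 = \frac{27763}{5} \cdot 18625 = 103417175$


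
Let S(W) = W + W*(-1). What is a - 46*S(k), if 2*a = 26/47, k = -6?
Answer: 13/47 ≈ 0.27660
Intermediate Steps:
a = 13/47 (a = (26/47)/2 = (26*(1/47))/2 = (1/2)*(26/47) = 13/47 ≈ 0.27660)
S(W) = 0 (S(W) = W - W = 0)
a - 46*S(k) = 13/47 - 46*0 = 13/47 + 0 = 13/47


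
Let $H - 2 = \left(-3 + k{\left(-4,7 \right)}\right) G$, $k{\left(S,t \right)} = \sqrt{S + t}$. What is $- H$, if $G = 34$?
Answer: $100 - 34 \sqrt{3} \approx 41.11$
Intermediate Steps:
$H = -100 + 34 \sqrt{3}$ ($H = 2 + \left(-3 + \sqrt{-4 + 7}\right) 34 = 2 + \left(-3 + \sqrt{3}\right) 34 = 2 - \left(102 - 34 \sqrt{3}\right) = -100 + 34 \sqrt{3} \approx -41.11$)
$- H = - (-100 + 34 \sqrt{3}) = 100 - 34 \sqrt{3}$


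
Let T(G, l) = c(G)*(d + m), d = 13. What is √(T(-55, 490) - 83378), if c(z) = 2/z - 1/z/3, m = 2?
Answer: 117*I*√737/11 ≈ 288.75*I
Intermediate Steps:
c(z) = 5/(3*z) (c(z) = 2/z - 1/z*(⅓) = 2/z - 1/(3*z) = 5/(3*z))
T(G, l) = 25/G (T(G, l) = (5/(3*G))*(13 + 2) = (5/(3*G))*15 = 25/G)
√(T(-55, 490) - 83378) = √(25/(-55) - 83378) = √(25*(-1/55) - 83378) = √(-5/11 - 83378) = √(-917163/11) = 117*I*√737/11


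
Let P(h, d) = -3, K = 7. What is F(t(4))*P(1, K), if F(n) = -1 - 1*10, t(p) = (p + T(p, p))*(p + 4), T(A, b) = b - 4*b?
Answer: 33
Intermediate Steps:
T(A, b) = -3*b
t(p) = -2*p*(4 + p) (t(p) = (p - 3*p)*(p + 4) = (-2*p)*(4 + p) = -2*p*(4 + p))
F(n) = -11 (F(n) = -1 - 10 = -11)
F(t(4))*P(1, K) = -11*(-3) = 33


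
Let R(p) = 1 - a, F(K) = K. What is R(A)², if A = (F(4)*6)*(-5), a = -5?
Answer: 36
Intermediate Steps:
A = -120 (A = (4*6)*(-5) = 24*(-5) = -120)
R(p) = 6 (R(p) = 1 - 1*(-5) = 1 + 5 = 6)
R(A)² = 6² = 36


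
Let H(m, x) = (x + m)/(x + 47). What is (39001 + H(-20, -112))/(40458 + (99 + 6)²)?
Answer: 2535197/3346395 ≈ 0.75759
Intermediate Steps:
H(m, x) = (m + x)/(47 + x)
(39001 + H(-20, -112))/(40458 + (99 + 6)²) = (39001 + (-20 - 112)/(47 - 112))/(40458 + (99 + 6)²) = (39001 - 132/(-65))/(40458 + 105²) = (39001 - 1/65*(-132))/(40458 + 11025) = (39001 + 132/65)/51483 = (2535197/65)*(1/51483) = 2535197/3346395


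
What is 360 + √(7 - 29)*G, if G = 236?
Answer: 360 + 236*I*√22 ≈ 360.0 + 1106.9*I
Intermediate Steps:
360 + √(7 - 29)*G = 360 + √(7 - 29)*236 = 360 + √(-22)*236 = 360 + (I*√22)*236 = 360 + 236*I*√22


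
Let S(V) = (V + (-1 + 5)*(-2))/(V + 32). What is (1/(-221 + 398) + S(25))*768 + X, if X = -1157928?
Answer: -1297775656/1121 ≈ -1.1577e+6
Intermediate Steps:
S(V) = (-8 + V)/(32 + V) (S(V) = (V + 4*(-2))/(32 + V) = (V - 8)/(32 + V) = (-8 + V)/(32 + V))
(1/(-221 + 398) + S(25))*768 + X = (1/(-221 + 398) + (-8 + 25)/(32 + 25))*768 - 1157928 = (1/177 + 17/57)*768 - 1157928 = (1022/3363)*768 - 1157928 = 261632/1121 - 1157928 = -1297775656/1121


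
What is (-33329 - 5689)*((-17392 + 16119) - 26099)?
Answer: 1068000696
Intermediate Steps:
(-33329 - 5689)*((-17392 + 16119) - 26099) = -39018*(-1273 - 26099) = -39018*(-27372) = 1068000696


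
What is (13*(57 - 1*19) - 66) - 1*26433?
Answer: -26005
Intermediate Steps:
(13*(57 - 1*19) - 66) - 1*26433 = (13*(57 - 19) - 66) - 26433 = (13*38 - 66) - 26433 = (494 - 66) - 26433 = 428 - 26433 = -26005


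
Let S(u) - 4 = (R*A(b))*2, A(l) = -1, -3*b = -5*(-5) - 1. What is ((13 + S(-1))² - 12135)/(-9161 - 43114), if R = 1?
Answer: 794/3485 ≈ 0.22783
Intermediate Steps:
b = -8 (b = -(-5*(-5) - 1)/3 = -(25 - 1)/3 = -⅓*24 = -8)
S(u) = 2 (S(u) = 4 + (1*(-1))*2 = 4 - 1*2 = 4 - 2 = 2)
((13 + S(-1))² - 12135)/(-9161 - 43114) = ((13 + 2)² - 12135)/(-9161 - 43114) = (15² - 12135)/(-52275) = (225 - 12135)*(-1/52275) = -11910*(-1/52275) = 794/3485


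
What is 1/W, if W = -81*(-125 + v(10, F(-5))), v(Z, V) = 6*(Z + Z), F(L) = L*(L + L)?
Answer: 1/405 ≈ 0.0024691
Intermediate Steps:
F(L) = 2*L² (F(L) = L*(2*L) = 2*L²)
v(Z, V) = 12*Z (v(Z, V) = 6*(2*Z) = 12*Z)
W = 405 (W = -81*(-125 + 12*10) = -81*(-125 + 120) = -81*(-5) = 405)
1/W = 1/405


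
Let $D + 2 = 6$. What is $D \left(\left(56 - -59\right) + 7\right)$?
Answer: $488$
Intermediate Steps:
$D = 4$ ($D = -2 + 6 = 4$)
$D \left(\left(56 - -59\right) + 7\right) = 4 \left(\left(56 - -59\right) + 7\right) = 4 \left(\left(56 + 59\right) + 7\right) = 4 \left(115 + 7\right) = 4 \cdot 122 = 488$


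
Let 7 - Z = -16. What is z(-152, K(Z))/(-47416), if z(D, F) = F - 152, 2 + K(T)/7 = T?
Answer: 5/47416 ≈ 0.00010545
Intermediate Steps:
Z = 23 (Z = 7 - 1*(-16) = 7 + 16 = 23)
K(T) = -14 + 7*T
z(D, F) = -152 + F
z(-152, K(Z))/(-47416) = (-152 + (-14 + 7*23))/(-47416) = (-152 + (-14 + 161))*(-1/47416) = (-152 + 147)*(-1/47416) = -5*(-1/47416) = 5/47416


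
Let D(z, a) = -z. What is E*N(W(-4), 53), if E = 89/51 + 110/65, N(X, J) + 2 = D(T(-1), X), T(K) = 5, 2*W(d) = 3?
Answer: -15953/663 ≈ -24.062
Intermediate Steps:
W(d) = 3/2 (W(d) = (½)*3 = 3/2)
N(X, J) = -7 (N(X, J) = -2 - 1*5 = -2 - 5 = -7)
E = 2279/663 (E = 89*(1/51) + 110*(1/65) = 89/51 + 22/13 = 2279/663 ≈ 3.4374)
E*N(W(-4), 53) = (2279/663)*(-7) = -15953/663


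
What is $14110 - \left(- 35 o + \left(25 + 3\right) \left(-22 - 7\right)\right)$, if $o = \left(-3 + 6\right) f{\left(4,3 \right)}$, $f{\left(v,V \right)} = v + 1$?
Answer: $15447$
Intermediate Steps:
$f{\left(v,V \right)} = 1 + v$
$o = 15$ ($o = \left(-3 + 6\right) \left(1 + 4\right) = 3 \cdot 5 = 15$)
$14110 - \left(- 35 o + \left(25 + 3\right) \left(-22 - 7\right)\right) = 14110 - \left(\left(-35\right) 15 + \left(25 + 3\right) \left(-22 - 7\right)\right) = 14110 - \left(-525 + 28 \left(-29\right)\right) = 14110 - \left(-525 - 812\right) = 14110 - -1337 = 14110 + 1337 = 15447$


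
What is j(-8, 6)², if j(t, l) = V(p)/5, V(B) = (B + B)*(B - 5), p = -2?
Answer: 784/25 ≈ 31.360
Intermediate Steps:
V(B) = 2*B*(-5 + B) (V(B) = (2*B)*(-5 + B) = 2*B*(-5 + B))
j(t, l) = 28/5 (j(t, l) = (2*(-2)*(-5 - 2))/5 = (2*(-2)*(-7))*(⅕) = 28*(⅕) = 28/5)
j(-8, 6)² = (28/5)² = 784/25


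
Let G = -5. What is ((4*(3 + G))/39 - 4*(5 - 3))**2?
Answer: 102400/1521 ≈ 67.324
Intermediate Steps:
((4*(3 + G))/39 - 4*(5 - 3))**2 = ((4*(3 - 5))/39 - 4*(5 - 3))**2 = ((4*(-2))*(1/39) - 4*2)**2 = (-8*1/39 - 8)**2 = (-8/39 - 8)**2 = (-320/39)**2 = 102400/1521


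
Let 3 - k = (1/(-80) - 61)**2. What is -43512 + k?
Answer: -302281761/6400 ≈ -47232.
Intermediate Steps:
k = -23804961/6400 (k = 3 - (1/(-80) - 61)**2 = 3 - (-1/80 - 61)**2 = 3 - (-4881/80)**2 = 3 - 1*23824161/6400 = 3 - 23824161/6400 = -23804961/6400 ≈ -3719.5)
-43512 + k = -43512 - 23804961/6400 = -302281761/6400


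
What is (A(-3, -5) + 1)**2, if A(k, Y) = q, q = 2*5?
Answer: 121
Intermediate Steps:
q = 10
A(k, Y) = 10
(A(-3, -5) + 1)**2 = (10 + 1)**2 = 11**2 = 121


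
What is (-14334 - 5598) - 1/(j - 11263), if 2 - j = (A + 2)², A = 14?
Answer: -229556843/11517 ≈ -19932.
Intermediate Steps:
j = -254 (j = 2 - (14 + 2)² = 2 - 1*16² = 2 - 1*256 = 2 - 256 = -254)
(-14334 - 5598) - 1/(j - 11263) = (-14334 - 5598) - 1/(-254 - 11263) = -19932 - 1/(-11517) = -19932 - 1*(-1/11517) = -19932 + 1/11517 = -229556843/11517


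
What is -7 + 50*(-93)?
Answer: -4657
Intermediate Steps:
-7 + 50*(-93) = -7 - 4650 = -4657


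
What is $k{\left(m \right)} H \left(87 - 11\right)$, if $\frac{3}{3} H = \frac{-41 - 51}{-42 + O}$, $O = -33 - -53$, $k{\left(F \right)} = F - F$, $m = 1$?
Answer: $0$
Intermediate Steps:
$k{\left(F \right)} = 0$
$O = 20$ ($O = -33 + 53 = 20$)
$H = \frac{46}{11}$ ($H = \frac{-41 - 51}{-42 + 20} = - \frac{92}{-22} = \left(-92\right) \left(- \frac{1}{22}\right) = \frac{46}{11} \approx 4.1818$)
$k{\left(m \right)} H \left(87 - 11\right) = 0 \cdot \frac{46}{11} \left(87 - 11\right) = 0 \left(87 - 11\right) = 0 \cdot 76 = 0$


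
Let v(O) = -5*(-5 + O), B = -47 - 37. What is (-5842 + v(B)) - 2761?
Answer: -8158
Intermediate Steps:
B = -84
v(O) = 25 - 5*O
(-5842 + v(B)) - 2761 = (-5842 + (25 - 5*(-84))) - 2761 = (-5842 + (25 + 420)) - 2761 = (-5842 + 445) - 2761 = -5397 - 2761 = -8158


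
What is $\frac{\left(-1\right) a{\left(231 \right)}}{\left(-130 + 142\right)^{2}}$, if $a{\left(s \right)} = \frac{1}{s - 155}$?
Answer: $- \frac{1}{10944} \approx -9.1374 \cdot 10^{-5}$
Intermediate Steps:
$a{\left(s \right)} = \frac{1}{-155 + s}$
$\frac{\left(-1\right) a{\left(231 \right)}}{\left(-130 + 142\right)^{2}} = \frac{\left(-1\right) \frac{1}{-155 + 231}}{\left(-130 + 142\right)^{2}} = \frac{\left(-1\right) \frac{1}{76}}{12^{2}} = \frac{\left(-1\right) \frac{1}{76}}{144} = \left(- \frac{1}{76}\right) \frac{1}{144} = - \frac{1}{10944}$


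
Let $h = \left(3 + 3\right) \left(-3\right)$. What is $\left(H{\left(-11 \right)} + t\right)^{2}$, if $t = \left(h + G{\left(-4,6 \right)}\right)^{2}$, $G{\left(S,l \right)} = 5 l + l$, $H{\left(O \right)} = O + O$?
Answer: $91204$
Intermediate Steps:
$H{\left(O \right)} = 2 O$
$G{\left(S,l \right)} = 6 l$
$h = -18$ ($h = 6 \left(-3\right) = -18$)
$t = 324$ ($t = \left(-18 + 6 \cdot 6\right)^{2} = \left(-18 + 36\right)^{2} = 18^{2} = 324$)
$\left(H{\left(-11 \right)} + t\right)^{2} = \left(2 \left(-11\right) + 324\right)^{2} = \left(-22 + 324\right)^{2} = 302^{2} = 91204$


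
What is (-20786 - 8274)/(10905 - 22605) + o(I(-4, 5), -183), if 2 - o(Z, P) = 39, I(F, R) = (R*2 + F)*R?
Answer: -20192/585 ≈ -34.516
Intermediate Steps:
I(F, R) = R*(F + 2*R) (I(F, R) = (2*R + F)*R = (F + 2*R)*R = R*(F + 2*R))
o(Z, P) = -37 (o(Z, P) = 2 - 1*39 = 2 - 39 = -37)
(-20786 - 8274)/(10905 - 22605) + o(I(-4, 5), -183) = (-20786 - 8274)/(10905 - 22605) - 37 = -29060/(-11700) - 37 = -29060*(-1/11700) - 37 = 1453/585 - 37 = -20192/585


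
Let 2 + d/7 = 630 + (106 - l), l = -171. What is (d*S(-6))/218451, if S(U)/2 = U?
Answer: -25340/72817 ≈ -0.34800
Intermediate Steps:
d = 6335 (d = -14 + 7*(630 + (106 - 1*(-171))) = -14 + 7*(630 + (106 + 171)) = -14 + 7*(630 + 277) = -14 + 7*907 = -14 + 6349 = 6335)
S(U) = 2*U
(d*S(-6))/218451 = (6335*(2*(-6)))/218451 = (6335*(-12))*(1/218451) = -76020*1/218451 = -25340/72817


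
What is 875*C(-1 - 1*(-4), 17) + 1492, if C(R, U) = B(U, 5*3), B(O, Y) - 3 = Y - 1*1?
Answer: 16367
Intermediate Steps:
B(O, Y) = 2 + Y (B(O, Y) = 3 + (Y - 1*1) = 3 + (Y - 1) = 3 + (-1 + Y) = 2 + Y)
C(R, U) = 17 (C(R, U) = 2 + 5*3 = 2 + 15 = 17)
875*C(-1 - 1*(-4), 17) + 1492 = 875*17 + 1492 = 14875 + 1492 = 16367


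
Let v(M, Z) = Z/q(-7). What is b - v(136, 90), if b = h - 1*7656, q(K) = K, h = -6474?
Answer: -98820/7 ≈ -14117.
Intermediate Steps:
b = -14130 (b = -6474 - 1*7656 = -6474 - 7656 = -14130)
v(M, Z) = -Z/7 (v(M, Z) = Z/(-7) = Z*(-⅐) = -Z/7)
b - v(136, 90) = -14130 - (-1)*90/7 = -14130 - 1*(-90/7) = -14130 + 90/7 = -98820/7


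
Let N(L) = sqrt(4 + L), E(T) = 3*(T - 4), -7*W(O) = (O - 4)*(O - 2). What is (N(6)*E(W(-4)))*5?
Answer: -1140*sqrt(10)/7 ≈ -515.00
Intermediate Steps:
W(O) = -(-4 + O)*(-2 + O)/7 (W(O) = -(O - 4)*(O - 2)/7 = -(-4 + O)*(-2 + O)/7)
E(T) = -12 + 3*T (E(T) = 3*(-4 + T) = -12 + 3*T)
(N(6)*E(W(-4)))*5 = (sqrt(4 + 6)*(-12 + 3*(-8/7 - 1/7*(-4)**2 + (6/7)*(-4))))*5 = (sqrt(10)*(-12 + 3*(-8/7 - 1/7*16 - 24/7)))*5 = (sqrt(10)*(-12 + 3*(-8/7 - 16/7 - 24/7)))*5 = (sqrt(10)*(-12 + 3*(-48/7)))*5 = (sqrt(10)*(-12 - 144/7))*5 = (sqrt(10)*(-228/7))*5 = -228*sqrt(10)/7*5 = -1140*sqrt(10)/7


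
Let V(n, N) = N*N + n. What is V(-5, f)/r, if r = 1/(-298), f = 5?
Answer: -5960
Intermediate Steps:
V(n, N) = n + N² (V(n, N) = N² + n = n + N²)
r = -1/298 ≈ -0.0033557
V(-5, f)/r = (-5 + 5²)/(-1/298) = (-5 + 25)*(-298) = 20*(-298) = -5960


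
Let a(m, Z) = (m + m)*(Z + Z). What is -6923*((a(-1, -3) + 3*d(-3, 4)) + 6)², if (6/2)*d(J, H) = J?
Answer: -1557675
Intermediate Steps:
a(m, Z) = 4*Z*m (a(m, Z) = (2*m)*(2*Z) = 4*Z*m)
d(J, H) = J/3
-6923*((a(-1, -3) + 3*d(-3, 4)) + 6)² = -6923*((4*(-3)*(-1) + 3*((⅓)*(-3))) + 6)² = -6923*((12 + 3*(-1)) + 6)² = -6923*((12 - 3) + 6)² = -6923*(9 + 6)² = -6923*15² = -6923*225 = -1557675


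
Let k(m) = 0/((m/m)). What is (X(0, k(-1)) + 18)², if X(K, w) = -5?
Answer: 169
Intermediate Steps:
k(m) = 0 (k(m) = 0/1 = 0*1 = 0)
(X(0, k(-1)) + 18)² = (-5 + 18)² = 13² = 169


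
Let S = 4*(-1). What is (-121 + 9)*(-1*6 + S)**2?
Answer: -11200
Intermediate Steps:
S = -4
(-121 + 9)*(-1*6 + S)**2 = (-121 + 9)*(-1*6 - 4)**2 = -112*(-6 - 4)**2 = -112*(-10)**2 = -112*100 = -11200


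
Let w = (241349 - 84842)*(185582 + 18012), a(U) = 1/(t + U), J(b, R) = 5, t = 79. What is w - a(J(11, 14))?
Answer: 2676566437271/84 ≈ 3.1864e+10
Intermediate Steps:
a(U) = 1/(79 + U)
w = 31863886158 (w = 156507*203594 = 31863886158)
w - a(J(11, 14)) = 31863886158 - 1/(79 + 5) = 31863886158 - 1/84 = 2676566437271/84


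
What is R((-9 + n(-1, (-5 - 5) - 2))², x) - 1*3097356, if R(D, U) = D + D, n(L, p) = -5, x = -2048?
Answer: -3096964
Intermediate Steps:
R(D, U) = 2*D
R((-9 + n(-1, (-5 - 5) - 2))², x) - 1*3097356 = 2*(-9 - 5)² - 1*3097356 = 2*(-14)² - 3097356 = 2*196 - 3097356 = 392 - 3097356 = -3096964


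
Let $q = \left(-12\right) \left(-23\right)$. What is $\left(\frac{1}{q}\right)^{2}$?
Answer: $\frac{1}{76176} \approx 1.3127 \cdot 10^{-5}$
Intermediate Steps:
$q = 276$
$\left(\frac{1}{q}\right)^{2} = \left(\frac{1}{276}\right)^{2} = \frac{1}{76176}$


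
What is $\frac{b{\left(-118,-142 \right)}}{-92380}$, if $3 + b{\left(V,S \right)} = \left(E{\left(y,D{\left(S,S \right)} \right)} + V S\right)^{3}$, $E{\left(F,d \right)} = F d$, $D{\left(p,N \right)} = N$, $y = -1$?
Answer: $- \frac{4825095542789}{92380} \approx -5.2231 \cdot 10^{7}$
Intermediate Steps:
$b{\left(V,S \right)} = -3 + \left(- S + S V\right)^{3}$ ($b{\left(V,S \right)} = -3 + \left(- S + V S\right)^{3} = -3 + \left(- S + S V\right)^{3}$)
$\frac{b{\left(-118,-142 \right)}}{-92380} = \frac{-3 + \left(-142\right)^{3} \left(-1 - 118\right)^{3}}{-92380} = \left(-3 - 2863288 \left(-119\right)^{3}\right) \left(- \frac{1}{92380}\right) = \left(-3 - -4825095542792\right) \left(- \frac{1}{92380}\right) = \left(-3 + 4825095542792\right) \left(- \frac{1}{92380}\right) = 4825095542789 \left(- \frac{1}{92380}\right) = - \frac{4825095542789}{92380}$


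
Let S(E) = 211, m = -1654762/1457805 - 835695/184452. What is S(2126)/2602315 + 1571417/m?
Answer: -366532814248600215400537/1321546212892605395 ≈ -2.7735e+5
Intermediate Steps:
m = -507834836633/89631682620 (m = -1654762*1/1457805 - 835695*1/184452 = -1654762/1457805 - 278565/61484 = -507834836633/89631682620 ≈ -5.6658)
S(2126)/2602315 + 1571417/m = 211/2602315 + 1571417/(-507834836633/89631682620) = 211*(1/2602315) + 1571417*(-89631682620/507834836633) = 211/2602315 - 140848749807672540/507834836633 = -366532814248600215400537/1321546212892605395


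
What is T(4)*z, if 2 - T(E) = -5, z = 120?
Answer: 840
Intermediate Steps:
T(E) = 7 (T(E) = 2 - 1*(-5) = 2 + 5 = 7)
T(4)*z = 7*120 = 840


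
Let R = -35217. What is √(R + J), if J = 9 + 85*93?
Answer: I*√27303 ≈ 165.24*I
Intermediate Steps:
J = 7914 (J = 9 + 7905 = 7914)
√(R + J) = √(-35217 + 7914) = √(-27303) = I*√27303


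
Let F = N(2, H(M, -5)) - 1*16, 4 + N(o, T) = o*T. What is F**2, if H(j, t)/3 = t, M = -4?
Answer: 2500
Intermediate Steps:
H(j, t) = 3*t
N(o, T) = -4 + T*o (N(o, T) = -4 + o*T = -4 + T*o)
F = -50 (F = (-4 + (3*(-5))*2) - 1*16 = (-4 - 15*2) - 16 = (-4 - 30) - 16 = -34 - 16 = -50)
F**2 = (-50)**2 = 2500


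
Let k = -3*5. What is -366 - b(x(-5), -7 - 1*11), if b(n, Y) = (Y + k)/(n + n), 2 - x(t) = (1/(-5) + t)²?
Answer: -459057/1252 ≈ -366.66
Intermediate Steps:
k = -15
x(t) = 2 - (-⅕ + t)² (x(t) = 2 - (1/(-5) + t)² = 2 - (-⅕ + t)²)
b(n, Y) = (-15 + Y)/(2*n) (b(n, Y) = (Y - 15)/(n + n) = (-15 + Y)/((2*n)) = (-15 + Y)*(1/(2*n)) = (-15 + Y)/(2*n))
-366 - b(x(-5), -7 - 1*11) = -366 - (-15 + (-7 - 1*11))/(2*(2 - (-1 + 5*(-5))²/25)) = -366 - (-15 + (-7 - 11))/(2*(2 - (-1 - 25)²/25)) = -366 - (-15 - 18)/(2*(2 - 1/25*(-26)²)) = -366 - (-33)/(2*(2 - 1/25*676)) = -366 - (-33)/(2*(2 - 676/25)) = -366 - (-33)/(2*(-626/25)) = -366 - (-25)*(-33)/(2*626) = -366 - 1*825/1252 = -366 - 825/1252 = -459057/1252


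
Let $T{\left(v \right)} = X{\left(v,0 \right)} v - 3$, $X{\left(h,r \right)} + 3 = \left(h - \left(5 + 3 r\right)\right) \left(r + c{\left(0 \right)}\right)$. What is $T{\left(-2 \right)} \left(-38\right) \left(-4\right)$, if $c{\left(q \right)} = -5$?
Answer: $-10184$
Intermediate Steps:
$X{\left(h,r \right)} = -3 + \left(-5 + r\right) \left(-5 + h - 3 r\right)$ ($X{\left(h,r \right)} = -3 + \left(h - \left(5 + 3 r\right)\right) \left(r - 5\right) = -3 + \left(h - \left(5 + 3 r\right)\right) \left(-5 + r\right) = -3 + \left(-5 + h - 3 r\right) \left(-5 + r\right) = -3 + \left(-5 + r\right) \left(-5 + h - 3 r\right)$)
$T{\left(v \right)} = -3 + v \left(22 - 5 v\right)$ ($T{\left(v \right)} = \left(22 - 5 v - 3 \cdot 0^{2} + 10 \cdot 0 + v 0\right) v - 3 = \left(22 - 5 v - 0 + 0 + 0\right) v - 3 = \left(22 - 5 v + 0 + 0 + 0\right) v - 3 = \left(22 - 5 v\right) v - 3 = v \left(22 - 5 v\right) - 3 = -3 + v \left(22 - 5 v\right)$)
$T{\left(-2 \right)} \left(-38\right) \left(-4\right) = \left(-3 - 2 \left(22 - -10\right)\right) \left(-38\right) \left(-4\right) = \left(-3 - 2 \left(22 + 10\right)\right) \left(-38\right) \left(-4\right) = \left(-3 - 64\right) \left(-38\right) \left(-4\right) = \left(-67\right) \left(-38\right) \left(-4\right) = 2546 \left(-4\right) = -10184$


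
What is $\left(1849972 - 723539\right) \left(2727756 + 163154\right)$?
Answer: $3256416424030$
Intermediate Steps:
$\left(1849972 - 723539\right) \left(2727756 + 163154\right) = 1126433 \cdot 2890910 = 3256416424030$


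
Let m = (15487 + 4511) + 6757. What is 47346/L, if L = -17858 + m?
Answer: 47346/8897 ≈ 5.3216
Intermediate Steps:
m = 26755 (m = 19998 + 6757 = 26755)
L = 8897 (L = -17858 + 26755 = 8897)
47346/L = 47346/8897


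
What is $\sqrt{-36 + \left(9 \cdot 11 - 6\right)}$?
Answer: $\sqrt{57} \approx 7.5498$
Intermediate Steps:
$\sqrt{-36 + \left(9 \cdot 11 - 6\right)} = \sqrt{-36 + \left(99 - 6\right)} = \sqrt{-36 + 93} = \sqrt{57}$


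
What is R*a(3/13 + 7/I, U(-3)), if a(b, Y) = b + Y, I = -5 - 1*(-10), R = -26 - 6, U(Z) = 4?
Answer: -11712/65 ≈ -180.18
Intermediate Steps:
R = -32
I = 5 (I = -5 + 10 = 5)
a(b, Y) = Y + b
R*a(3/13 + 7/I, U(-3)) = -32*(4 + (3/13 + 7/5)) = -32*(4 + 106/65) = -32*366/65 = -11712/65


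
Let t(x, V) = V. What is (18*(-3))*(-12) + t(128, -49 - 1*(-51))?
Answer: 650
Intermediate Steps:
(18*(-3))*(-12) + t(128, -49 - 1*(-51)) = (18*(-3))*(-12) + (-49 - 1*(-51)) = -54*(-12) + (-49 + 51) = 648 + 2 = 650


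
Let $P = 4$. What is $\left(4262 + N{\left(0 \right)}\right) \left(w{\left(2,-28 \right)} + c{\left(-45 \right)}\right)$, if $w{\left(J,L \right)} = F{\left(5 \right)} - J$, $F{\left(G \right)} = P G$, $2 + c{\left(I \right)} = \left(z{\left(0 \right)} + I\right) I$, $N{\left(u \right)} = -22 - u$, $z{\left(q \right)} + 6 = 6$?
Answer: $8653840$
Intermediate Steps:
$z{\left(q \right)} = 0$ ($z{\left(q \right)} = -6 + 6 = 0$)
$c{\left(I \right)} = -2 + I^{2}$ ($c{\left(I \right)} = -2 + \left(0 + I\right) I = -2 + I I = -2 + I^{2}$)
$F{\left(G \right)} = 4 G$
$w{\left(J,L \right)} = 20 - J$ ($w{\left(J,L \right)} = 4 \cdot 5 - J = 20 - J$)
$\left(4262 + N{\left(0 \right)}\right) \left(w{\left(2,-28 \right)} + c{\left(-45 \right)}\right) = \left(4262 - 22\right) \left(\left(20 - 2\right) - \left(2 - \left(-45\right)^{2}\right)\right) = \left(4262 + \left(-22 + 0\right)\right) \left(\left(20 - 2\right) + \left(-2 + 2025\right)\right) = \left(4262 - 22\right) \left(18 + 2023\right) = 4240 \cdot 2041 = 8653840$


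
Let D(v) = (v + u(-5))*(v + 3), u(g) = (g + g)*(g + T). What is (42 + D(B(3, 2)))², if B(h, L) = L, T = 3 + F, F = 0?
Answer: 23104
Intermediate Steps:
T = 3 (T = 3 + 0 = 3)
u(g) = 2*g*(3 + g) (u(g) = (g + g)*(g + 3) = (2*g)*(3 + g) = 2*g*(3 + g))
D(v) = (3 + v)*(20 + v) (D(v) = (v + 2*(-5)*(3 - 5))*(v + 3) = (v + 2*(-5)*(-2))*(3 + v) = (v + 20)*(3 + v) = (20 + v)*(3 + v) = (3 + v)*(20 + v))
(42 + D(B(3, 2)))² = (42 + (60 + 2² + 23*2))² = (42 + (60 + 4 + 46))² = (42 + 110)² = 152² = 23104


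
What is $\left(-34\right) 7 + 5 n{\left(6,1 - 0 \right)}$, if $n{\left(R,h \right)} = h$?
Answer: $-233$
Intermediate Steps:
$\left(-34\right) 7 + 5 n{\left(6,1 - 0 \right)} = \left(-34\right) 7 + 5 \left(1 - 0\right) = -238 + 5 \left(1 + 0\right) = -238 + 5 \cdot 1 = -238 + 5 = -233$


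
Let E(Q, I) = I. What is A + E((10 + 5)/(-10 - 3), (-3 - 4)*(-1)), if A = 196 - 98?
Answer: 105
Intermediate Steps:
A = 98
A + E((10 + 5)/(-10 - 3), (-3 - 4)*(-1)) = 98 + (-3 - 4)*(-1) = 98 - 7*(-1) = 98 + 7 = 105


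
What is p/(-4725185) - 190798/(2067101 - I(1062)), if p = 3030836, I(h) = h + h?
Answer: -376850656758/513547281355 ≈ -0.73382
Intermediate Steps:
I(h) = 2*h
p/(-4725185) - 190798/(2067101 - I(1062)) = 3030836/(-4725185) - 190798/(2067101 - 2*1062) = 3030836*(-1/4725185) - 190798/(2067101 - 1*2124) = -3030836/4725185 - 190798/(2067101 - 2124) = -3030836/4725185 - 190798/2064977 = -3030836/4725185 - 190798*1/2064977 = -3030836/4725185 - 10042/108683 = -376850656758/513547281355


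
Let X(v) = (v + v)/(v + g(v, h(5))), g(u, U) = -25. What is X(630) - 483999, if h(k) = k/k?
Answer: -58563627/121 ≈ -4.8400e+5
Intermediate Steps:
h(k) = 1
X(v) = 2*v/(-25 + v) (X(v) = (v + v)/(v - 25) = (2*v)/(-25 + v) = 2*v/(-25 + v))
X(630) - 483999 = 2*630/(-25 + 630) - 483999 = 2*630/605 - 483999 = 2*630*(1/605) - 483999 = 252/121 - 483999 = -58563627/121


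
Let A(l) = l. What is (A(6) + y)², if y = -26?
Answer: 400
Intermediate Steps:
(A(6) + y)² = (6 - 26)² = (-20)² = 400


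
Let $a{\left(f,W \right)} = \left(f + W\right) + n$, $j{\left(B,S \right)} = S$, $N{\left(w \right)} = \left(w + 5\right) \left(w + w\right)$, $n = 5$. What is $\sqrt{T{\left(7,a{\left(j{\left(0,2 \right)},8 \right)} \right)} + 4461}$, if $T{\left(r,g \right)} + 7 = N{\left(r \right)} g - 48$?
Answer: $\sqrt{6926} \approx 83.223$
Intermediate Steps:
$N{\left(w \right)} = 2 w \left(5 + w\right)$ ($N{\left(w \right)} = \left(5 + w\right) 2 w = 2 w \left(5 + w\right)$)
$a{\left(f,W \right)} = 5 + W + f$ ($a{\left(f,W \right)} = \left(f + W\right) + 5 = \left(W + f\right) + 5 = 5 + W + f$)
$T{\left(r,g \right)} = -55 + 2 g r \left(5 + r\right)$ ($T{\left(r,g \right)} = -7 + \left(2 r \left(5 + r\right) g - 48\right) = -7 + \left(2 g r \left(5 + r\right) - 48\right) = -7 + \left(-48 + 2 g r \left(5 + r\right)\right) = -55 + 2 g r \left(5 + r\right)$)
$\sqrt{T{\left(7,a{\left(j{\left(0,2 \right)},8 \right)} \right)} + 4461} = \sqrt{\left(-55 + 2 \left(5 + 8 + 2\right) 7 \left(5 + 7\right)\right) + 4461} = \sqrt{\left(-55 + 2 \cdot 15 \cdot 7 \cdot 12\right) + 4461} = \sqrt{\left(-55 + 2520\right) + 4461} = \sqrt{2465 + 4461} = \sqrt{6926}$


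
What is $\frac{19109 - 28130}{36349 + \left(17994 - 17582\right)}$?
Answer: $- \frac{9021}{36761} \approx -0.2454$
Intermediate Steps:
$\frac{19109 - 28130}{36349 + \left(17994 - 17582\right)} = - \frac{9021}{36349 + 412} = - \frac{9021}{36761}$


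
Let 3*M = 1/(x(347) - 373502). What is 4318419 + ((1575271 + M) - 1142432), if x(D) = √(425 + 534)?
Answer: 1988454825517128328/418511229135 - √959/418511229135 ≈ 4.7513e+6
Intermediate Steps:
x(D) = √959
M = 1/(3*(-373502 + √959)) (M = 1/(3*(√959 - 373502)) = 1/(3*(-373502 + √959)) ≈ -8.9253e-7)
4318419 + ((1575271 + M) - 1142432) = 4318419 + ((1575271 + (-373502/418511229135 - √959/418511229135)) - 1142432) = 4318419 + ((659268602430347083/418511229135 - √959/418511229135) - 1142432) = 4318419 + (181147981907190763/418511229135 - √959/418511229135) = 1988454825517128328/418511229135 - √959/418511229135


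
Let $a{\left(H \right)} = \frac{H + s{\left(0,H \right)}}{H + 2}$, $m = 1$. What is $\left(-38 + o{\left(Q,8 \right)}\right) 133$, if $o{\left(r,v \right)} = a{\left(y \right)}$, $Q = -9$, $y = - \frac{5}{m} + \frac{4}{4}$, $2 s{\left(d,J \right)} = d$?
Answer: $-4788$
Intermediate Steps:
$s{\left(d,J \right)} = \frac{d}{2}$
$y = -4$ ($y = - \frac{5}{1} + \frac{4}{4} = \left(-5\right) 1 + 4 \cdot \frac{1}{4} = -5 + 1 = -4$)
$a{\left(H \right)} = \frac{H}{2 + H}$ ($a{\left(H \right)} = \frac{H + \frac{1}{2} \cdot 0}{H + 2} = \frac{H + 0}{2 + H} = \frac{H}{2 + H}$)
$o{\left(r,v \right)} = 2$ ($o{\left(r,v \right)} = - \frac{4}{2 - 4} = - \frac{4}{-2} = \left(-4\right) \left(- \frac{1}{2}\right) = 2$)
$\left(-38 + o{\left(Q,8 \right)}\right) 133 = \left(-38 + 2\right) 133 = \left(-36\right) 133 = -4788$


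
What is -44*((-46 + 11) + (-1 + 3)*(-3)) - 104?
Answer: 1700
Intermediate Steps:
-44*((-46 + 11) + (-1 + 3)*(-3)) - 104 = -44*(-35 + 2*(-3)) - 104 = -44*(-35 - 6) - 104 = -44*(-41) - 104 = 1804 - 104 = 1700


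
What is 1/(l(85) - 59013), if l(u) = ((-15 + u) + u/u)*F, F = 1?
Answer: -1/58942 ≈ -1.6966e-5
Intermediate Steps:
l(u) = -14 + u (l(u) = ((-15 + u) + u/u)*1 = ((-15 + u) + 1)*1 = (-14 + u)*1 = -14 + u)
1/(l(85) - 59013) = 1/((-14 + 85) - 59013) = 1/(71 - 59013) = 1/(-58942) = -1/58942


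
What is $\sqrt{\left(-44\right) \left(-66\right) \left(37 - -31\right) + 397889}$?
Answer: $\sqrt{595361} \approx 771.6$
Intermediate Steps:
$\sqrt{\left(-44\right) \left(-66\right) \left(37 - -31\right) + 397889} = \sqrt{2904 \left(37 + 31\right) + 397889} = \sqrt{2904 \cdot 68 + 397889} = \sqrt{197472 + 397889} = \sqrt{595361}$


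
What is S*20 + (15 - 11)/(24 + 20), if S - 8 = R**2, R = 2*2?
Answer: 5281/11 ≈ 480.09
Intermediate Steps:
R = 4
S = 24 (S = 8 + 4**2 = 8 + 16 = 24)
S*20 + (15 - 11)/(24 + 20) = 24*20 + (15 - 11)/(24 + 20) = 480 + 4/44 = 480 + 4*(1/44) = 480 + 1/11 = 5281/11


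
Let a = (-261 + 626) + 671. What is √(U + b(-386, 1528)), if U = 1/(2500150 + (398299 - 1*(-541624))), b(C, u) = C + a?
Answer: 11*√63571623660363/3440073 ≈ 25.495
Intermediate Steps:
a = 1036 (a = 365 + 671 = 1036)
b(C, u) = 1036 + C (b(C, u) = C + 1036 = 1036 + C)
U = 1/3440073 (U = 1/(2500150 + (398299 + 541624)) = 1/(2500150 + 939923) = 1/3440073 ≈ 2.9069e-7)
√(U + b(-386, 1528)) = √(1/3440073 + (1036 - 386)) = √(1/3440073 + 650) = √(2236047451/3440073) = 11*√63571623660363/3440073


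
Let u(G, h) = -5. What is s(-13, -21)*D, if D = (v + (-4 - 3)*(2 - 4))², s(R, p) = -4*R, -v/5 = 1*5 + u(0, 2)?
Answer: 10192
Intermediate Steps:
v = 0 (v = -5*(1*5 - 5) = -5*(5 - 5) = -5*0 = 0)
D = 196 (D = (0 + (-4 - 3)*(2 - 4))² = (0 - 7*(-2))² = (0 + 14)² = 14² = 196)
s(-13, -21)*D = -4*(-13)*196 = 52*196 = 10192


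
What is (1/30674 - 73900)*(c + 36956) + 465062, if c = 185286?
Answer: -251882905673585/15337 ≈ -1.6423e+10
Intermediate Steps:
(1/30674 - 73900)*(c + 36956) + 465062 = (1/30674 - 73900)*(185286 + 36956) + 465062 = (1/30674 - 73900)*222242 + 465062 = -2266808599/30674*222242 + 465062 = -251890038329479/15337 + 465062 = -251882905673585/15337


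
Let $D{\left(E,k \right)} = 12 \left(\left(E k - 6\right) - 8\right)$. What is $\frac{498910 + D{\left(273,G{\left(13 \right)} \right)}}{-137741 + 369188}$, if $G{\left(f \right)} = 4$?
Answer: $\frac{511846}{231447} \approx 2.2115$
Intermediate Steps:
$D{\left(E,k \right)} = -168 + 12 E k$ ($D{\left(E,k \right)} = 12 \left(\left(-6 + E k\right) - 8\right) = 12 \left(-14 + E k\right) = -168 + 12 E k$)
$\frac{498910 + D{\left(273,G{\left(13 \right)} \right)}}{-137741 + 369188} = \frac{498910 - \left(168 - 13104\right)}{-137741 + 369188} = \frac{498910 + \left(-168 + 13104\right)}{231447} = \left(498910 + 12936\right) \frac{1}{231447} = 511846 \cdot \frac{1}{231447} = \frac{511846}{231447}$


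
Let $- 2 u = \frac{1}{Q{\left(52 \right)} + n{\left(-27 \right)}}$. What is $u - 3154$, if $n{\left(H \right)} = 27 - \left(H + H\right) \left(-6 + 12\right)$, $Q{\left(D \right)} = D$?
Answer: $- \frac{2542125}{806} \approx -3154.0$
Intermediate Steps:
$n{\left(H \right)} = 27 - 12 H$ ($n{\left(H \right)} = 27 - 2 H 6 = 27 - 12 H$)
$u = - \frac{1}{806}$ ($u = - \frac{1}{2 \left(52 + \left(27 - -324\right)\right)} = - \frac{1}{2 \left(52 + \left(27 + 324\right)\right)} = - \frac{1}{2 \left(52 + 351\right)} = - \frac{1}{2 \cdot 403} = \left(- \frac{1}{2}\right) \frac{1}{403} = - \frac{1}{806} \approx -0.0012407$)
$u - 3154 = - \frac{1}{806} - 3154 = - \frac{2542125}{806}$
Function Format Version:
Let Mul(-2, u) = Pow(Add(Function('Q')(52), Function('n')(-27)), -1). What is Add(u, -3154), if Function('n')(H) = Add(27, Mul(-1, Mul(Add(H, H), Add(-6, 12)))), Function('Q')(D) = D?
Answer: Rational(-2542125, 806) ≈ -3154.0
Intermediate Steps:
Function('n')(H) = Add(27, Mul(-12, H)) (Function('n')(H) = Add(27, Mul(-1, Mul(Mul(2, H), 6))) = Add(27, Mul(-1, Mul(12, H))) = Add(27, Mul(-12, H)))
u = Rational(-1, 806) (u = Mul(Rational(-1, 2), Pow(Add(52, Add(27, Mul(-12, -27))), -1)) = Mul(Rational(-1, 2), Pow(Add(52, Add(27, 324)), -1)) = Mul(Rational(-1, 2), Pow(Add(52, 351), -1)) = Mul(Rational(-1, 2), Pow(403, -1)) = Mul(Rational(-1, 2), Rational(1, 403)) = Rational(-1, 806) ≈ -0.0012407)
Add(u, -3154) = Add(Rational(-1, 806), -3154) = Rational(-2542125, 806)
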